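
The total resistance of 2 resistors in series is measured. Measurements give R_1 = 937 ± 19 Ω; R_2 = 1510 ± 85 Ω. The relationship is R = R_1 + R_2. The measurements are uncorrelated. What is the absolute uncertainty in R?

87.1 Ω

Absolute uncertainties add in quadrature for a linear combination:
  (δR_1)² = 361;  (δR_2)² = 7220
δR = √(7590) = 87.1 Ω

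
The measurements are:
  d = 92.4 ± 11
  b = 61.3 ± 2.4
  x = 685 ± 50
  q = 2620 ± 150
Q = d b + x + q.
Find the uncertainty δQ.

727

Let p = d·b = 5660. δp/p = √((1·δd/d)² + (1·δb/b)²) = √(0.0142 + 0.00153) = 0.125, so δp = 710.
Q = p + x + q: δQ = √(δp² + δx² + δq²) = √(5.04e+05 + 2500 + 22500) = 727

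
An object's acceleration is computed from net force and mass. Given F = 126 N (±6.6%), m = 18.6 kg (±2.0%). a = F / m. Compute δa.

Products/powers → add relative errors in quadrature, weighted by exponent:
  (1·δF/F)² = (1×0.0660)² = 0.00436;  (-1·δm/m)² = (-1×0.0200)² = 0.000400
δa/a = √(0.00476) = 0.0690
a = 6.77 m/s^2, so δa = 0.0690 × 6.77 = 0.467 m/s^2.

0.467 m/s^2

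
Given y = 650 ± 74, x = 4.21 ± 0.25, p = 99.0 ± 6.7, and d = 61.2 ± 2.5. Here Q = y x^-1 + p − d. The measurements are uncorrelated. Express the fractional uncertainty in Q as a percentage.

11.0%

Let w = y·x^-1 = 154. δw/w = √((1·δy/y)² + (-1·δx/x)²) = √(0.0130 + 0.00353) = 0.128, so δw = 19.8.
Q = w + p − d: δQ = √(δw² + δp² + δd²) = √(393 + 44.9 + 6.25) = 21.1
Q = 192, so δQ/Q = 21.1/192 = 0.110.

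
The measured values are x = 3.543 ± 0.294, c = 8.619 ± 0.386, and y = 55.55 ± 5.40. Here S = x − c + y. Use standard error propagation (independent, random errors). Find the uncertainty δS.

5.42

Absolute uncertainties add in quadrature for a linear combination:
  (δx)² = 0.0864;  (δc)² = 0.149;  (δy)² = 29.2
δS = √(29.4) = 5.42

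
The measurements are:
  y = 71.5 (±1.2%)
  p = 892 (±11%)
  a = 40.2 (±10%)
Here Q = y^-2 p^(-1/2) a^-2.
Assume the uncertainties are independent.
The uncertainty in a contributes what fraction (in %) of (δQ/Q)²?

(δQ/Q)² = (-2·δy/y)² + (−½·δp/p)² + (-2·δa/a)²
  y term: (-2×0.0120)² = 0.000576
  p term: (-0.5×0.110)² = 0.00302
  a term: (-2×0.100)² = 0.0400
Total = 0.0436. Share from a = 0.0400/0.0436 = 0.917.

91.7%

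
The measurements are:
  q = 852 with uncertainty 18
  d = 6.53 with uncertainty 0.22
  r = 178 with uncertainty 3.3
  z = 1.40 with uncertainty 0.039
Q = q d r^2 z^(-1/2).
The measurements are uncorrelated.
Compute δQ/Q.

0.0561

Products/powers → add relative errors in quadrature, weighted by exponent:
  (1·δq/q)² = (1×0.0211)² = 0.000446;  (1·δd/d)² = (1×0.0337)² = 0.00114;  (2·δr/r)² = (2×0.0185)² = 0.00137;  (−½·δz/z)² = (-0.5×0.0279)² = 0.000194
δQ/Q = √(0.00315) = 0.0561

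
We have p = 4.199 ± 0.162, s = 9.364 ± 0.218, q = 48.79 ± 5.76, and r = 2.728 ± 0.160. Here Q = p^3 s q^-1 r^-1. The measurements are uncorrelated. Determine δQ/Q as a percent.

Since Q is a product/quotient, work with relative uncertainties:
  (3·δp/p)² = (3×0.0386)² = 0.0134;  (1·δs/s)² = (1×0.0233)² = 0.000542;  (-1·δq/q)² = (-1×0.118)² = 0.0139;  (-1·δr/r)² = (-1×0.0587)² = 0.00344
δQ/Q = √(0.0313) = 0.177

17.7%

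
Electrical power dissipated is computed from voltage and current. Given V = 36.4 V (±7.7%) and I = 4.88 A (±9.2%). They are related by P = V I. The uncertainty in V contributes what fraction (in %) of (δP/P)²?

41.2%

(δP/P)² = (1·δV/V)² + (1·δI/I)²
  V term: (1×0.0770)² = 0.00593
  I term: (1×0.0920)² = 0.00846
Total = 0.0144. Share from V = 0.00593/0.0144 = 0.412.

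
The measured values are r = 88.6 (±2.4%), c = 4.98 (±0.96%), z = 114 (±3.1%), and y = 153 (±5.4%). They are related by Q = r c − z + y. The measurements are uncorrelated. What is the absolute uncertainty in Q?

Let p = r·c = 441. δp/p = √((1·δr/r)² + (1·δc/c)²) = √(0.000576 + 9.22e-05) = 0.0258, so δp = 11.4.
Q = p − z + y: δQ = √(δp² + δz² + δy²) = √(130 + 12.5 + 68.3) = 14.5

14.5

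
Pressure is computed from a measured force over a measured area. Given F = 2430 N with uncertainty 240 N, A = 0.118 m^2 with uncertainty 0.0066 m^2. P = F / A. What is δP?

P is a product of powers, so relative uncertainties combine in quadrature:
  (1·δF/F)² = (1×0.0988)² = 0.00975;  (-1·δA/A)² = (-1×0.0559)² = 0.00313
δP/P = √(0.0129) = 0.114
P = 20600 Pa, so δP = 0.114 × 20600 = 2340 Pa.

2340 Pa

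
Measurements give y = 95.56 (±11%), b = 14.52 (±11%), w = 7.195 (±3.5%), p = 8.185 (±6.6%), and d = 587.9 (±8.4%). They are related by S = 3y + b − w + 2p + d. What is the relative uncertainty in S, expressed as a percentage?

6.53%

S is a linear combination, so absolute uncertainties add in quadrature:
  (3·δy)² = 994;  (δb)² = 2.55;  (δw)² = 0.0634;  (2·δp)² = 1.17;  (δd)² = 2440
δS = √(3440) = 58.6
S = 898.3, so δS/S = 58.6/898.3 = 0.0653.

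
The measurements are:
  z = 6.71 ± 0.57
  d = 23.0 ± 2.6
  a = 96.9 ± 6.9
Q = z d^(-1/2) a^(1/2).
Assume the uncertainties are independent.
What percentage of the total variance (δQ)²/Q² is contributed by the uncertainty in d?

27.4%

(δQ/Q)² = (1·δz/z)² + (−½·δd/d)² + (½·δa/a)²
  z term: (1×0.0849)² = 0.00722
  d term: (-0.5×0.113)² = 0.00319
  a term: (0.5×0.0712)² = 0.00127
Total = 0.0117. Share from d = 0.00319/0.0117 = 0.274.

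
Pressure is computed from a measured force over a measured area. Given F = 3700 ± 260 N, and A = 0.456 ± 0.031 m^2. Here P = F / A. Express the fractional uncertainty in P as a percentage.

P is a product of powers, so relative uncertainties combine in quadrature:
  (1·δF/F)² = (1×0.0703)² = 0.00494;  (-1·δA/A)² = (-1×0.0680)² = 0.00462
δP/P = √(0.00956) = 0.0978

9.78%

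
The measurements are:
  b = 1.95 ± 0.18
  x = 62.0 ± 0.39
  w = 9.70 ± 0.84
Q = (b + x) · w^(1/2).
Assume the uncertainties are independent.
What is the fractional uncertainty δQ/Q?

0.0438

Let u = b + x = 64.0. δu = √(δb² + δx²) = √(0.0324 + 0.152) = 0.430, so δu/u = 0.00672.
Q is then a monomial in u, w:
δQ/Q = √((δu/u)² + (½·δw/w)²) = √(4.51e-05 + 0.00187) = 0.0438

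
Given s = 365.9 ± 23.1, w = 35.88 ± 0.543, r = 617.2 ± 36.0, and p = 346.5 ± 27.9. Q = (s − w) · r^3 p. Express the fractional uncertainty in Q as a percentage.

20.5%

Let u = s − w = 330.0. δu = √(δs² + δw²) = √(534 + 0.295) = 23.1, so δu/u = 0.0700.
Q is then a monomial in u, r, p:
δQ/Q = √((δu/u)² + (3·δr/r)² + (1·δp/p)²) = √(0.00490 + 0.0306 + 0.00648) = 0.205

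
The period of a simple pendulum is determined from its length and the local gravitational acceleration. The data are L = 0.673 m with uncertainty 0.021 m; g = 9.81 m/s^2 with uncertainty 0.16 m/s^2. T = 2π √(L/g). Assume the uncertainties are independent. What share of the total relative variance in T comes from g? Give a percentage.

(δT/T)² = (½·δL/L)² + (−½·δg/g)²
  L term: (0.5×0.0312)² = 0.000243
  g term: (-0.5×0.0163)² = 6.65e-05
Total = 0.000310. Share from g = 6.65e-05/0.000310 = 0.215.

21.5%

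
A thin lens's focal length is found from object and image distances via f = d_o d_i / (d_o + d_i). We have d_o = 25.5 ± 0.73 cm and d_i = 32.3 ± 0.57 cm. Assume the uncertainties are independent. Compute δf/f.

∂f/∂d_o = (d_i/(d_o+d_i))² = 0.312;  ∂f/∂d_i = (d_o/(d_o+d_i))² = 0.195
δf = √((∂f/∂d_o · δd_o)² + (∂f/∂d_i · δd_i)²) = √(0.0520 + 0.0123) = 0.254 cm
f = 14.2 cm, so δf/f = 0.254/14.2 = 0.0178.

0.0178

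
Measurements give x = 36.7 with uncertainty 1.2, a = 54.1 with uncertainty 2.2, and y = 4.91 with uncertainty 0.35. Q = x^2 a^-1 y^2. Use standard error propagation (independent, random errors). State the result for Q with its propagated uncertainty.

For a monomial Q ∝ x^2, a^-1, y^2, fractional errors add in quadrature:
  (2·δx/x)² = (2×0.0327)² = 0.00428;  (-1·δa/a)² = (-1×0.0407)² = 0.00165;  (2·δy/y)² = (2×0.0713)² = 0.0203
δQ/Q = √(0.0263) = 0.162
Q = 600, so δQ = 0.162 × 600 = 97.3.

600 ± 97.3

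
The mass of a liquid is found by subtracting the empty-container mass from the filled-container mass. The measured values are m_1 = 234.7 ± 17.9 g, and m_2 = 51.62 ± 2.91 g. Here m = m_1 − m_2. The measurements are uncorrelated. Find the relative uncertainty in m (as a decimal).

0.0991

m is a linear combination, so absolute uncertainties add in quadrature:
  (δm_1)² = 320;  (δm_2)² = 8.47
δm = √(329) = 18.1 g
m = 183.1 g, so δm/m = 18.1/183.1 = 0.0991.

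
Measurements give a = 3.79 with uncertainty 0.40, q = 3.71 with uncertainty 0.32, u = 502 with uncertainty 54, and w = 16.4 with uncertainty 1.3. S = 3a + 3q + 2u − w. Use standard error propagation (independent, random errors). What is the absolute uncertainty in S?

Absolute uncertainties add in quadrature for a linear combination:
  (3·δa)² = 1.44;  (3·δq)² = 0.922;  (2·δu)² = 11700;  (δw)² = 1.69
δS = √(11700) = 108

108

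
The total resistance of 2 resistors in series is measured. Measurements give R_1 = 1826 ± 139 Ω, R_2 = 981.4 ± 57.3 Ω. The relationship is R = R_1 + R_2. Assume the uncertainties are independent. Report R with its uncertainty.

Each term contributes (cᵢ δxᵢ)² to (δR)²:
  (δR_1)² = 19300;  (δR_2)² = 3280
δR = √(22600) = 150 Ω
R = 2807 Ω.

2807 ± 150 Ω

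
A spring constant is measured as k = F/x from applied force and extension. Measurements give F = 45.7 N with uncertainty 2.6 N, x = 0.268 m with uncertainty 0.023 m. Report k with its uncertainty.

171 ± 17.6 N/m

Relative error in a monomial: (δk/k)² = Σ (nᵢ · δxᵢ/xᵢ)².
  (1·δF/F)² = (1×0.0569)² = 0.00324;  (-1·δx/x)² = (-1×0.0858)² = 0.00737
δk/k = √(0.0106) = 0.103
k = 171 N/m, so δk = 0.103 × 171 = 17.6 N/m.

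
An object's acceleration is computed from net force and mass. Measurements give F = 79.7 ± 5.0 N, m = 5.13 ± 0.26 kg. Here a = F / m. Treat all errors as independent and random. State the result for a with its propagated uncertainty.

15.5 ± 1.25 m/s^2

Since a is a product/quotient, work with relative uncertainties:
  (1·δF/F)² = (1×0.0627)² = 0.00394;  (-1·δm/m)² = (-1×0.0507)² = 0.00257
δa/a = √(0.00650) = 0.0806
a = 15.5 m/s^2, so δa = 0.0806 × 15.5 = 1.25 m/s^2.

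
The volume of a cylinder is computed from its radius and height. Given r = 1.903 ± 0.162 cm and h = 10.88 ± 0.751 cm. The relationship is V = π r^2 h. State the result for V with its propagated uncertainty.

Each factor contributes (exponent × relative error)² to (δV/V)²:
  (2·δr/r)² = (2×0.0851)² = 0.0290;  (1·δh/h)² = (1×0.0690)² = 0.00476
δV/V = √(0.0338) = 0.184
V = 123.8 cm^3, so δV = 0.184 × 123.8 = 22.7 cm^3.

123.8 ± 22.7 cm^3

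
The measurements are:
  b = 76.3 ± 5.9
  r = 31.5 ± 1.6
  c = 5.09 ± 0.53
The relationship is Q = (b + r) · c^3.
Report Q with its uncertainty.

Let u = b + r = 108. δu = √(δb² + δr²) = √(34.8 + 2.56) = 6.11, so δu/u = 0.0567.
Q is then a monomial in u, c:
δQ/Q = √((δu/u)² + (3·δc/c)²) = √(0.00322 + 0.0976) = 0.317
Q = 14200, so δQ = 0.317 × 14200 = 4510.

14200 ± 4510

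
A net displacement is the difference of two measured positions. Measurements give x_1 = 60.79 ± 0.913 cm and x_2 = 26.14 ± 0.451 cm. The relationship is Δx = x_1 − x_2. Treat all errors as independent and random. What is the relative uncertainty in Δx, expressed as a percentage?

Each term contributes (cᵢ δxᵢ)² to (δΔx)²:
  (δx_1)² = 0.834;  (δx_2)² = 0.203
δΔx = √(1.04) = 1.02 cm
Δx = 34.65 cm, so δΔx/Δx = 1.02/34.65 = 0.0294.

2.94%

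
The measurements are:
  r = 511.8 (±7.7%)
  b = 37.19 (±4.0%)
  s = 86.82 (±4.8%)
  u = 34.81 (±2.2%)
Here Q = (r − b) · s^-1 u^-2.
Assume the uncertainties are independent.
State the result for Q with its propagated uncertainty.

0.004511 ± 0.000476

Let w = r − b = 474.6. δw = √(δr² + δb²) = √(1550 + 2.21) = 39.4, so δw/w = 0.0831.
Q is then a monomial in w, s, u:
δQ/Q = √((δw/w)² + (-1·δs/s)² + (-2·δu/u)²) = √(0.00690 + 0.00230 + 0.00194) = 0.106
Q = 0.004511, so δQ = 0.106 × 0.004511 = 0.000476.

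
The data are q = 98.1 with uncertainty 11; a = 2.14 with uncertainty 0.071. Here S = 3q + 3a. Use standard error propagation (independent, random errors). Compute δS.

Sums and differences: (δS)² = Σ (cᵢ δxᵢ)².
  (3·δq)² = 1090;  (3·δa)² = 0.0454
δS = √(1090) = 33.0

33.0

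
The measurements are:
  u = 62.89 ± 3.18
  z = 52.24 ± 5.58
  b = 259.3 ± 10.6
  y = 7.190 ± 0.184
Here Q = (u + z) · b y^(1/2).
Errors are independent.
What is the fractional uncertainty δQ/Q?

Let w = u + z = 115.1. δw = √(δu² + δz²) = √(10.1 + 31.1) = 6.42, so δw/w = 0.0558.
Q is then a monomial in w, b, y:
δQ/Q = √((δw/w)² + (1·δb/b)² + (½·δy/y)²) = √(0.00311 + 0.00167 + 0.000164) = 0.0703

0.0703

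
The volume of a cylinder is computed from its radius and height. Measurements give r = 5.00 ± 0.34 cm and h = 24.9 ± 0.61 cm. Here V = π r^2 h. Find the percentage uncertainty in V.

Since V is a product/quotient, work with relative uncertainties:
  (2·δr/r)² = (2×0.0680)² = 0.0185;  (1·δh/h)² = (1×0.0245)² = 0.000600
δV/V = √(0.0191) = 0.138

13.8%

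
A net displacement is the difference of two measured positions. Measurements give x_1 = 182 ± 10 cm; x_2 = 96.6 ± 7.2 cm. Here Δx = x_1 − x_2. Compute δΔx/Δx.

Each term contributes (cᵢ δxᵢ)² to (δΔx)²:
  (δx_1)² = 100;  (δx_2)² = 51.8
δΔx = √(152) = 12.3 cm
Δx = 85.4 cm, so δΔx/Δx = 12.3/85.4 = 0.144.

0.144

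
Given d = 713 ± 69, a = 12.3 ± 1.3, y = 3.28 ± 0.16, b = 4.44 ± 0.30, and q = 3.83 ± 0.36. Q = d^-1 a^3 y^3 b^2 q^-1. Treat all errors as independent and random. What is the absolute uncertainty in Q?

For a monomial Q ∝ d^-1, a^3, y^3, b^2, q^-1, fractional errors add in quadrature:
  (-1·δd/d)² = (-1×0.0968)² = 0.00937;  (3·δa/a)² = (3×0.106)² = 0.101;  (3·δy/y)² = (3×0.0488)² = 0.0214;  (2·δb/b)² = (2×0.0676)² = 0.0183;  (-1·δq/q)² = (-1×0.0940)² = 0.00884
δQ/Q = √(0.158) = 0.398
Q = 474, so δQ = 0.398 × 474 = 189.

189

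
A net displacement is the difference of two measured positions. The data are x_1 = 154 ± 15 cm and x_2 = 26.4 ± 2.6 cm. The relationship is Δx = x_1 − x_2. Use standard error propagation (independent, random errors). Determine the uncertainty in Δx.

15.2 cm

Δx is a linear combination, so absolute uncertainties add in quadrature:
  (δx_1)² = 225;  (δx_2)² = 6.76
δΔx = √(232) = 15.2 cm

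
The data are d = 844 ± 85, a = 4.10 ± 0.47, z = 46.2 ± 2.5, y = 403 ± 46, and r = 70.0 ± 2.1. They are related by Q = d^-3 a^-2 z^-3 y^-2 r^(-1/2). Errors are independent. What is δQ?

3.48e-22

Relative error in a monomial: (δQ/Q)² = Σ (nᵢ · δxᵢ/xᵢ)².
  (-3·δd/d)² = (-3×0.101)² = 0.0913;  (-2·δa/a)² = (-2×0.115)² = 0.0526;  (-3·δz/z)² = (-3×0.0541)² = 0.0264;  (-2·δy/y)² = (-2×0.114)² = 0.0521;  (−½·δr/r)² = (-0.5×0.0300)² = 0.000225
δQ/Q = √(0.223) = 0.472
Q = 7.38e-22, so δQ = 0.472 × 7.38e-22 = 3.48e-22.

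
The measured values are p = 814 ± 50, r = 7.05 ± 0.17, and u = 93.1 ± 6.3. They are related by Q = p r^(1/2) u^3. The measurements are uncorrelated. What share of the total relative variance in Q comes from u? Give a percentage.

91.3%

(δQ/Q)² = (1·δp/p)² + (½·δr/r)² + (3·δu/u)²
  p term: (1×0.0614)² = 0.00377
  r term: (0.5×0.0241)² = 0.000145
  u term: (3×0.0677)² = 0.0412
Total = 0.0451. Share from u = 0.0412/0.0451 = 0.913.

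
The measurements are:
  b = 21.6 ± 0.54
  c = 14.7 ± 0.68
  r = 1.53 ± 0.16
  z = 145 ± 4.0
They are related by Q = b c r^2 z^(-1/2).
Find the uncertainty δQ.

Products/powers → add relative errors in quadrature, weighted by exponent:
  (1·δb/b)² = (1×0.0250)² = 0.000625;  (1·δc/c)² = (1×0.0463)² = 0.00214;  (2·δr/r)² = (2×0.105)² = 0.0437;  (−½·δz/z)² = (-0.5×0.0276)² = 0.000190
δQ/Q = √(0.0467) = 0.216
Q = 61.7, so δQ = 0.216 × 61.7 = 13.3.

13.3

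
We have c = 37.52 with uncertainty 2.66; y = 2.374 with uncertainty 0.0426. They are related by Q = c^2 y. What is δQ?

478

Products/powers → add relative errors in quadrature, weighted by exponent:
  (2·δc/c)² = (2×0.0709)² = 0.0201;  (1·δy/y)² = (1×0.0179)² = 0.000322
δQ/Q = √(0.0204) = 0.143
Q = 3342, so δQ = 0.143 × 3342 = 478.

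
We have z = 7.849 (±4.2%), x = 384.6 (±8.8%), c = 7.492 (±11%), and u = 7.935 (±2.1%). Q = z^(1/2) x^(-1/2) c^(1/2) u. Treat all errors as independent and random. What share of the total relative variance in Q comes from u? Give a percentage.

7.55%

(δQ/Q)² = (½·δz/z)² + (−½·δx/x)² + (½·δc/c)² + (1·δu/u)²
  z term: (0.5×0.0420)² = 0.000441
  x term: (-0.5×0.0880)² = 0.00194
  c term: (0.5×0.110)² = 0.00302
  u term: (1×0.0210)² = 0.000441
Total = 0.00584. Share from u = 0.000441/0.00584 = 0.0755.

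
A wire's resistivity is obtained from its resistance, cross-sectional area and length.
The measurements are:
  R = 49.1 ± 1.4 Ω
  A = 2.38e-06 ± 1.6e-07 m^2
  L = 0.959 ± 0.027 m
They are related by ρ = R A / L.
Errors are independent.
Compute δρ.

Each factor contributes (exponent × relative error)² to (δρ/ρ)²:
  (1·δR/R)² = (1×0.0285)² = 0.000813;  (1·δA/A)² = (1×0.0672)² = 0.00452;  (-1·δL/L)² = (-1×0.0282)² = 0.000793
δρ/ρ = √(0.00613) = 0.0783
ρ = 0.000122 Ω·m, so δρ = 0.0783 × 0.000122 = 9.54e-06 Ω·m.

9.54e-06 Ω·m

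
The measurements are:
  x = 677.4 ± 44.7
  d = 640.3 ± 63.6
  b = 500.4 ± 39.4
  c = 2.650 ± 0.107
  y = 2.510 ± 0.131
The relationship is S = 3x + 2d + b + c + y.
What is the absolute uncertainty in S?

Absolute uncertainties add in quadrature for a linear combination:
  (3·δx)² = 18000;  (2·δd)² = 16200;  (δb)² = 1550;  (δc)² = 0.0114;  (δy)² = 0.0172
δS = √(35700) = 189

189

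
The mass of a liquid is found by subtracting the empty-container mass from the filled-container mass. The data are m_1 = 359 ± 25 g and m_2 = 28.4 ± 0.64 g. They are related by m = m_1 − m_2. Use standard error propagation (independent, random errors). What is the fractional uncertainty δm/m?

0.0756

For a sum/difference, combine absolute errors in quadrature:
  (δm_1)² = 625;  (δm_2)² = 0.410
δm = √(625) = 25.0 g
m = 331 g, so δm/m = 25.0/331 = 0.0756.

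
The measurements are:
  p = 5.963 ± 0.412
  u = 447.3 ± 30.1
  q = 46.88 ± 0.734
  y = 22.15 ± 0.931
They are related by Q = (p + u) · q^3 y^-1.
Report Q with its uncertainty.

(2.108 ± 0.193) × 10^6

Let w = p + u = 453.3. δw = √(δp² + δu²) = √(0.170 + 906) = 30.1, so δw/w = 0.0664.
Q is then a monomial in w, q, y:
δQ/Q = √((δw/w)² + (3·δq/q)² + (-1·δy/y)²) = √(0.00441 + 0.00221 + 0.00177) = 0.0916
Q = 2.108e+06, so δQ = 0.0916 × 2.108e+06 = 1.93e+05.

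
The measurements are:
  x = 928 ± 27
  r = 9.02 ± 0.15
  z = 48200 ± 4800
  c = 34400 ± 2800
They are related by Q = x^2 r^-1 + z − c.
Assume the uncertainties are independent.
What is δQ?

Let p = x^2·r^-1 = 95500. δp/p = √((2·δx/x)² + (-1·δr/r)²) = √(0.00339 + 0.000277) = 0.0605, so δp = 5780.
Q = p + z − c: δQ = √(δp² + δz² + δc²) = √(3.34e+07 + 2.3e+07 + 7.84e+06) = 8020

8020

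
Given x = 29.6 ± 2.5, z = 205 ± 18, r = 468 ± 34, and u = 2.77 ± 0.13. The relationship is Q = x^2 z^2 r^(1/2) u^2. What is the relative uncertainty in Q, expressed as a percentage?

Q is a product of powers, so relative uncertainties combine in quadrature:
  (2·δx/x)² = (2×0.0845)² = 0.0285;  (2·δz/z)² = (2×0.0878)² = 0.0308;  (½·δr/r)² = (0.5×0.0726)² = 0.00132;  (2·δu/u)² = (2×0.0469)² = 0.00881
δQ/Q = √(0.0695) = 0.264

26.4%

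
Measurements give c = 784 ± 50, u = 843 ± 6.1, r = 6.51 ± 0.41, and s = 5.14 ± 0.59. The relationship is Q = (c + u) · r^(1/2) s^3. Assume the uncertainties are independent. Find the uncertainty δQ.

1.96e+05

Let w = c + u = 1630. δw = √(δc² + δu²) = √(2500 + 37.2) = 50.4, so δw/w = 0.0310.
Q is then a monomial in w, r, s:
δQ/Q = √((δw/w)² + (½·δr/r)² + (3·δs/s)²) = √(0.000958 + 0.000992 + 0.119) = 0.347
Q = 5.64e+05, so δQ = 0.347 × 5.64e+05 = 1.96e+05.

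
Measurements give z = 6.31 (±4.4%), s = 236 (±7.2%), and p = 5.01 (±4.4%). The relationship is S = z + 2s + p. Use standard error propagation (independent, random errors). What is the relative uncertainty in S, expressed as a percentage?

Sums and differences: (δS)² = Σ (cᵢ δxᵢ)².
  (δz)² = 0.0771;  (2·δs)² = 1150;  (δp)² = 0.0486
δS = √(1160) = 34.0
S = 483, so δS/S = 34.0/483 = 0.0703.

7.03%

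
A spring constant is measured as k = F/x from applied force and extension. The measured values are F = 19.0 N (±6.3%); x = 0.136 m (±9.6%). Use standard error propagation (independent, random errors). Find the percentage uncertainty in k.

11.5%

k is a product of powers, so relative uncertainties combine in quadrature:
  (1·δF/F)² = (1×0.0630)² = 0.00397;  (-1·δx/x)² = (-1×0.0960)² = 0.00922
δk/k = √(0.0132) = 0.115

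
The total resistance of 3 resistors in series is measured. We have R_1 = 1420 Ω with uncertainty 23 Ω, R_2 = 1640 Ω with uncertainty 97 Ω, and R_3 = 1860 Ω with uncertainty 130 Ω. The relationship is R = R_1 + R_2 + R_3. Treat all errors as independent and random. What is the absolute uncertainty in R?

164 Ω

Sums and differences: (δR)² = Σ (cᵢ δxᵢ)².
  (δR_1)² = 529;  (δR_2)² = 9410;  (δR_3)² = 16900
δR = √(26800) = 164 Ω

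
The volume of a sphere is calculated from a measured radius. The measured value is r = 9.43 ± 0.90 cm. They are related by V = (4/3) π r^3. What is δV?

Products/powers → add relative errors in quadrature, weighted by exponent:
  (3·δr/r)² = (3×0.0954)² = 0.0820
δV/V = √(0.0820) = 0.286
V = 3510 cm^3, so δV = 0.286 × 3510 = 1010 cm^3.

1010 cm^3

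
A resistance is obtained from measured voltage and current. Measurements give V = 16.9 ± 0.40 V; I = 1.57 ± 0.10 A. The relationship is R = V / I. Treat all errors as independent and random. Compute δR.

R is a product of powers, so relative uncertainties combine in quadrature:
  (1·δV/V)² = (1×0.0237)² = 0.000560;  (-1·δI/I)² = (-1×0.0637)² = 0.00406
δR/R = √(0.00462) = 0.0679
R = 10.8 Ω, so δR = 0.0679 × 10.8 = 0.731 Ω.

0.731 Ω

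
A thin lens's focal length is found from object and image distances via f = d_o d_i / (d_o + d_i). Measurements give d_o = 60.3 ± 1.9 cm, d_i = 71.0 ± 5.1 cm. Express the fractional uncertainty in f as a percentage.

3.71%

∂f/∂d_o = (d_i/(d_o+d_i))² = 0.292;  ∂f/∂d_i = (d_o/(d_o+d_i))² = 0.211
δf = √((∂f/∂d_o · δd_o)² + (∂f/∂d_i · δd_i)²) = √(0.309 + 1.16) = 1.21 cm
f = 32.6 cm, so δf/f = 1.21/32.6 = 0.0371.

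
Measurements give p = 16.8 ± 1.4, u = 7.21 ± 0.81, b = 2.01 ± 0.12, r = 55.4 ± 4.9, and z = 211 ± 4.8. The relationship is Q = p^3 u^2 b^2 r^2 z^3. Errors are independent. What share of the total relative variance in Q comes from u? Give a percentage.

(δQ/Q)² = (3·δp/p)² + (2·δu/u)² + (2·δb/b)² + (2·δr/r)² + (3·δz/z)²
  p term: (3×0.0833)² = 0.0625
  u term: (2×0.112)² = 0.0505
  b term: (2×0.0597)² = 0.0143
  r term: (2×0.0884)² = 0.0313
  z term: (3×0.0227)² = 0.00466
Total = 0.163. Share from u = 0.0505/0.163 = 0.309.

30.9%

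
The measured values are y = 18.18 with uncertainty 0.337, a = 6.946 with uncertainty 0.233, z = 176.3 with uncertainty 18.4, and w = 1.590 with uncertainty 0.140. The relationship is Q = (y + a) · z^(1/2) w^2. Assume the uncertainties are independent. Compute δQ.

Let u = y + a = 25.13. δu = √(δy² + δa²) = √(0.114 + 0.0543) = 0.410, so δu/u = 0.0163.
Q is then a monomial in u, z, w:
δQ/Q = √((δu/u)² + (½·δz/z)² + (2·δw/w)²) = √(0.000266 + 0.00272 + 0.0310) = 0.184
Q = 843.4, so δQ = 0.184 × 843.4 = 156.

156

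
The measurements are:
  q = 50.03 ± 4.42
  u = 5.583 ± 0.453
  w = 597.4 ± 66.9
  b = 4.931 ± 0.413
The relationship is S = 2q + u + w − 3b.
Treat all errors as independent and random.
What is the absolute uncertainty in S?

67.5

Each term contributes (cᵢ δxᵢ)² to (δS)²:
  (2·δq)² = 78.1;  (δu)² = 0.205;  (δw)² = 4480;  (3·δb)² = 1.54
δS = √(4560) = 67.5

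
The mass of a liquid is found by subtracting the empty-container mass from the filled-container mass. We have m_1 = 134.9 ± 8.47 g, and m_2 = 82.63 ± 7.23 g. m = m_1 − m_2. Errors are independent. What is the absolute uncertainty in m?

Sums and differences: (δm)² = Σ (cᵢ δxᵢ)².
  (δm_1)² = 71.7;  (δm_2)² = 52.3
δm = √(124) = 11.1 g

11.1 g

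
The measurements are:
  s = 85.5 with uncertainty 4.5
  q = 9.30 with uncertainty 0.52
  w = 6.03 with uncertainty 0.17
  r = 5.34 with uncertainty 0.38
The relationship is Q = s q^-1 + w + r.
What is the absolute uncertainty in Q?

0.820

Let p = s·q^-1 = 9.19. δp/p = √((1·δs/s)² + (-1·δq/q)²) = √(0.00277 + 0.00313) = 0.0768, so δp = 0.706.
Q = p + w + r: δQ = √(δp² + δw² + δr²) = √(0.498 + 0.0289 + 0.144) = 0.820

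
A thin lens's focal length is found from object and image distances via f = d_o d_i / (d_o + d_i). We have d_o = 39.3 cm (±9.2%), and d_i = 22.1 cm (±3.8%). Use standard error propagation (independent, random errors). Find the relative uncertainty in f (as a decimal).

∂f/∂d_o = (d_i/(d_o+d_i))² = 0.130;  ∂f/∂d_i = (d_o/(d_o+d_i))² = 0.410
δf = √((∂f/∂d_o · δd_o)² + (∂f/∂d_i · δd_i)²) = √(0.219 + 0.118) = 0.581 cm
f = 14.1 cm, so δf/f = 0.581/14.1 = 0.0411.

0.0411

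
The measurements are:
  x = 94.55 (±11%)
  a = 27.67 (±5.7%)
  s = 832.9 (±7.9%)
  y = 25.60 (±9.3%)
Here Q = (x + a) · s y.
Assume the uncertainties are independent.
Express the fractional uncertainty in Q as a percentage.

Let u = x + a = 122.2. δu = √(δx² + δa²) = √(108 + 2.49) = 10.5, so δu/u = 0.0861.
Q is then a monomial in u, s, y:
δQ/Q = √((δu/u)² + (1·δs/s)² + (1·δy/y)²) = √(0.00741 + 0.00624 + 0.00865) = 0.149

14.9%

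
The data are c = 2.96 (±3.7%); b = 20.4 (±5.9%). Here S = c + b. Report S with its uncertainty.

Each term contributes (cᵢ δxᵢ)² to (δS)²:
  (δc)² = 0.0120;  (δb)² = 1.45
δS = √(1.46) = 1.21
S = 23.4.

23.4 ± 1.21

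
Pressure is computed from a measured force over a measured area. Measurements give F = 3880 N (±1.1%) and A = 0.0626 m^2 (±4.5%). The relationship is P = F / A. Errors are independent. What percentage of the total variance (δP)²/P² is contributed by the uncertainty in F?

5.64%

(δP/P)² = (1·δF/F)² + (-1·δA/A)²
  F term: (1×0.0110)² = 0.000121
  A term: (-1×0.0450)² = 0.00202
Total = 0.00215. Share from F = 0.000121/0.00215 = 0.0564.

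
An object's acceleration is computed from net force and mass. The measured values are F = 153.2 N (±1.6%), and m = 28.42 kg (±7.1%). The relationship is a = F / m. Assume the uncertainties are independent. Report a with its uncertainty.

5.391 ± 0.392 m/s^2

a is a product of powers, so relative uncertainties combine in quadrature:
  (1·δF/F)² = (1×0.0160)² = 0.000256;  (-1·δm/m)² = (-1×0.0710)² = 0.00504
δa/a = √(0.00530) = 0.0728
a = 5.391 m/s^2, so δa = 0.0728 × 5.391 = 0.392 m/s^2.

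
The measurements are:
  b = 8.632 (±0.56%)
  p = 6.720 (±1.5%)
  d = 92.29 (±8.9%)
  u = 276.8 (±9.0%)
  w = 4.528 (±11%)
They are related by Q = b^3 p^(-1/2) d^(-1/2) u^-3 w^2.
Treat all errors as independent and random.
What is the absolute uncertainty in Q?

Q is a product of powers, so relative uncertainties combine in quadrature:
  (3·δb/b)² = (3×0.00560)² = 0.000282;  (−½·δp/p)² = (-0.5×0.0150)² = 5.62e-05;  (−½·δd/d)² = (-0.5×0.0890)² = 0.00198;  (-3·δu/u)² = (-3×0.0900)² = 0.0729;  (2·δw/w)² = (2×0.110)² = 0.0484
δQ/Q = √(0.124) = 0.352
Q = 2.497e-05, so δQ = 0.352 × 2.497e-05 = 8.78e-06.

8.78e-06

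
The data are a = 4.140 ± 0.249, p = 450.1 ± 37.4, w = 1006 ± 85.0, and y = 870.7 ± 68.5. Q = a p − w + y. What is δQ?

220

Let h = a·p = 1863. δh/h = √((1·δa/a)² + (1·δp/p)²) = √(0.00362 + 0.00690) = 0.103, so δh = 191.
Q = h − w + y: δQ = √(δh² + δw² + δy²) = √(36500 + 7220 + 4690) = 220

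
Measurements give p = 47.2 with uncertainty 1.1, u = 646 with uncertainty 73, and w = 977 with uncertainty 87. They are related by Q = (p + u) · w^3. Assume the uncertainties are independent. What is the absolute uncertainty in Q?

1.86e+11

Let h = p + u = 693. δh = √(δp² + δu²) = √(1.21 + 5330) = 73.0, so δh/h = 0.105.
Q is then a monomial in h, w:
δQ/Q = √((δh/h)² + (3·δw/w)²) = √(0.0111 + 0.0714) = 0.287
Q = 6.46e+11, so δQ = 0.287 × 6.46e+11 = 1.86e+11.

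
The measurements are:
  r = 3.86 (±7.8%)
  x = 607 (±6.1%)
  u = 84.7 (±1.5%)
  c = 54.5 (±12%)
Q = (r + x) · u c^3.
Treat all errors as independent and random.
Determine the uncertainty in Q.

Let w = r + x = 611. δw = √(δr² + δx²) = √(0.0906 + 1370) = 37.0, so δw/w = 0.0606.
Q is then a monomial in w, u, c:
δQ/Q = √((δw/w)² + (1·δu/u)² + (3·δc/c)²) = √(0.00367 + 0.000225 + 0.130) = 0.365
Q = 8.38e+09, so δQ = 0.365 × 8.38e+09 = 3.06e+09.

3.06e+09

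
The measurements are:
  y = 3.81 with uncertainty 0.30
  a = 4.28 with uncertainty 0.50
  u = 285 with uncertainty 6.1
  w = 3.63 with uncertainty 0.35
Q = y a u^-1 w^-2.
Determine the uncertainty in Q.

Products/powers → add relative errors in quadrature, weighted by exponent:
  (1·δy/y)² = (1×0.0787)² = 0.00620;  (1·δa/a)² = (1×0.117)² = 0.0136;  (-1·δu/u)² = (-1×0.0214)² = 0.000458;  (-2·δw/w)² = (-2×0.0964)² = 0.0372
δQ/Q = √(0.0575) = 0.240
Q = 0.00434, so δQ = 0.240 × 0.00434 = 0.00104.

0.00104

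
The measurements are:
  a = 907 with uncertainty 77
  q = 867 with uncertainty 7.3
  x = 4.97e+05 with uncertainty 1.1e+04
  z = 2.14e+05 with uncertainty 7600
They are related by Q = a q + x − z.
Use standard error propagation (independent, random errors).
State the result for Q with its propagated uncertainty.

Let p = a·q = 7.86e+05. δp/p = √((1·δa/a)² + (1·δq/q)²) = √(0.00721 + 7.09e-05) = 0.0853, so δp = 67100.
Q = p + x − z: δQ = √(δp² + δx² + δz²) = √(4.5e+09 + 1.21e+08 + 5.78e+07) = 68400
Q = 1.07e+06.

(1.07 ± 0.0684) × 10^6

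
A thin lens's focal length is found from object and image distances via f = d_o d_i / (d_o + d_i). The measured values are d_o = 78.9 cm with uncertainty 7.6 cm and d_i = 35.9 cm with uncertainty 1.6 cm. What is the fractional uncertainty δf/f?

∂f/∂d_o = (d_i/(d_o+d_i))² = 0.0978;  ∂f/∂d_i = (d_o/(d_o+d_i))² = 0.472
δf = √((∂f/∂d_o · δd_o)² + (∂f/∂d_i · δd_i)²) = √(0.552 + 0.571) = 1.06 cm
f = 24.7 cm, so δf/f = 1.06/24.7 = 0.0430.

0.0430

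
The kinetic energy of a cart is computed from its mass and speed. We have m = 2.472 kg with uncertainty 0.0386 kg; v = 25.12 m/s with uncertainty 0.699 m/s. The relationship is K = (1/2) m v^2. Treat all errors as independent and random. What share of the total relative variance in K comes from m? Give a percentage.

7.30%

(δK/K)² = (1·δm/m)² + (2·δv/v)²
  m term: (1×0.0156)² = 0.000244
  v term: (2×0.0278)² = 0.00310
Total = 0.00334. Share from m = 0.000244/0.00334 = 0.0730.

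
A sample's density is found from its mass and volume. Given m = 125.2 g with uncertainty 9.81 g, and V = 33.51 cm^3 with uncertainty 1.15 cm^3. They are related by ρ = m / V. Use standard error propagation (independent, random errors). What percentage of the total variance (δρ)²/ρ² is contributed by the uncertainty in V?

(δρ/ρ)² = (1·δm/m)² + (-1·δV/V)²
  m term: (1×0.0784)² = 0.00614
  V term: (-1×0.0343)² = 0.00118
Total = 0.00732. Share from V = 0.00118/0.00732 = 0.161.

16.1%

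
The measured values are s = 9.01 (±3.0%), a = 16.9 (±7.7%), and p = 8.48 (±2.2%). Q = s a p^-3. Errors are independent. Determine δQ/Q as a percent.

10.6%

For a monomial Q ∝ s, a, p^-3, fractional errors add in quadrature:
  (1·δs/s)² = (1×0.0300)² = 0.000900;  (1·δa/a)² = (1×0.0770)² = 0.00593;  (-3·δp/p)² = (-3×0.0220)² = 0.00436
δQ/Q = √(0.0112) = 0.106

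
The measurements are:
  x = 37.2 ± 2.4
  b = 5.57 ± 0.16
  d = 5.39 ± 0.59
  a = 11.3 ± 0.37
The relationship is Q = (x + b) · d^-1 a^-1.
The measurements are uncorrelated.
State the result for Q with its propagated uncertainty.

Let u = x + b = 42.8. δu = √(δx² + δb²) = √(5.76 + 0.0256) = 2.41, so δu/u = 0.0562.
Q is then a monomial in u, d, a:
δQ/Q = √((δu/u)² + (-1·δd/d)² + (-1·δa/a)²) = √(0.00316 + 0.0120 + 0.00107) = 0.127
Q = 0.702, so δQ = 0.127 × 0.702 = 0.0894.

0.702 ± 0.0894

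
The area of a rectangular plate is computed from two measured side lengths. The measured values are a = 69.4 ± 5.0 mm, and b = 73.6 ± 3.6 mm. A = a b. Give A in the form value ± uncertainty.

Relative error in a monomial: (δA/A)² = Σ (nᵢ · δxᵢ/xᵢ)².
  (1·δa/a)² = (1×0.0720)² = 0.00519;  (1·δb/b)² = (1×0.0489)² = 0.00239
δA/A = √(0.00758) = 0.0871
A = 5110 mm^2, so δA = 0.0871 × 5110 = 445 mm^2.

5110 ± 445 mm^2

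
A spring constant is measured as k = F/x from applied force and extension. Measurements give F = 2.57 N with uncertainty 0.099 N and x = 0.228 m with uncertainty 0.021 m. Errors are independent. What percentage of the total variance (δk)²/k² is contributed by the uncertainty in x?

(δk/k)² = (1·δF/F)² + (-1·δx/x)²
  F term: (1×0.0385)² = 0.00148
  x term: (-1×0.0921)² = 0.00848
Total = 0.00997. Share from x = 0.00848/0.00997 = 0.851.

85.1%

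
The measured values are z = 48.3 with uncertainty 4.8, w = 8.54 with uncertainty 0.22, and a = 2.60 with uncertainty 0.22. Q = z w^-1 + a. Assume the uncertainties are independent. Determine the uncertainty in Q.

Let p = z·w^-1 = 5.66. δp/p = √((1·δz/z)² + (-1·δw/w)²) = √(0.00988 + 0.000664) = 0.103, so δp = 0.581.
Q = p + a: δQ = √(δp² + δa²) = √(0.337 + 0.0484) = 0.621

0.621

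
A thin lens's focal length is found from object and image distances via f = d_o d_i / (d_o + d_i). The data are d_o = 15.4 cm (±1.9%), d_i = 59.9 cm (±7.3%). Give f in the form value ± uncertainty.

∂f/∂d_o = (d_i/(d_o+d_i))² = 0.633;  ∂f/∂d_i = (d_o/(d_o+d_i))² = 0.0418
δf = √((∂f/∂d_o · δd_o)² + (∂f/∂d_i · δd_i)²) = √(0.0343 + 0.0335) = 0.260 cm
f = 12.3 cm.

12.3 ± 0.260 cm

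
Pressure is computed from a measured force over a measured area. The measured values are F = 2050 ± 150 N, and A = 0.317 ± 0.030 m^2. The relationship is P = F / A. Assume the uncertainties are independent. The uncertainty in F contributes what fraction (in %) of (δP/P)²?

(δP/P)² = (1·δF/F)² + (-1·δA/A)²
  F term: (1×0.0732)² = 0.00535
  A term: (-1×0.0946)² = 0.00896
Total = 0.0143. Share from F = 0.00535/0.0143 = 0.374.

37.4%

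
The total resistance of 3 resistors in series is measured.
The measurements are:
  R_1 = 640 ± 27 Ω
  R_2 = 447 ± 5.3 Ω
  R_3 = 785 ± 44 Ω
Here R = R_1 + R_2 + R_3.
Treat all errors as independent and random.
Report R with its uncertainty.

Each term contributes (cᵢ δxᵢ)² to (δR)²:
  (δR_1)² = 729;  (δR_2)² = 28.1;  (δR_3)² = 1940
δR = √(2690) = 51.9 Ω
R = 1870 Ω.

1870 ± 51.9 Ω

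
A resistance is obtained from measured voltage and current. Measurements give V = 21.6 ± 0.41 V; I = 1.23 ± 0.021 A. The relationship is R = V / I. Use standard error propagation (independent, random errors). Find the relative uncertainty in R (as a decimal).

0.0255

Relative error in a monomial: (δR/R)² = Σ (nᵢ · δxᵢ/xᵢ)².
  (1·δV/V)² = (1×0.0190)² = 0.000360;  (-1·δI/I)² = (-1×0.0171)² = 0.000291
δR/R = √(0.000652) = 0.0255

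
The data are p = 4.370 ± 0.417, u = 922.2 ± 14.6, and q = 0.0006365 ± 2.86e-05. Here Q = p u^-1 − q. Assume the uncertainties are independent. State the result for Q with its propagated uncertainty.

0.004102 ± 0.000459

Let w = p·u^-1 = 0.004739. δw/w = √((1·δp/p)² + (-1·δu/u)²) = √(0.00911 + 0.000251) = 0.0967, so δw = 0.000458.
Q = w − q: δQ = √(δw² + δq²) = √(2.1e-07 + 8.18e-10) = 0.000459
Q = 0.004102.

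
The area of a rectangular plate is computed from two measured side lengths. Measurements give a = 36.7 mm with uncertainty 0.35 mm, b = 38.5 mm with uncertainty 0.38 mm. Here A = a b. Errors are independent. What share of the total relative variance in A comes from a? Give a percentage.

(δA/A)² = (1·δa/a)² + (1·δb/b)²
  a term: (1×0.00954)² = 9.1e-05
  b term: (1×0.00987)² = 9.74e-05
Total = 0.000188. Share from a = 9.1e-05/0.000188 = 0.483.

48.3%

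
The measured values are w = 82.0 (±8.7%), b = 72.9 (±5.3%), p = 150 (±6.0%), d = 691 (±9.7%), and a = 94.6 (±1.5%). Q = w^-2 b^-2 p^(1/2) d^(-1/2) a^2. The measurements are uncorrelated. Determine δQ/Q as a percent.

Since Q is a product/quotient, work with relative uncertainties:
  (-2·δw/w)² = (-2×0.0870)² = 0.0303;  (-2·δb/b)² = (-2×0.0530)² = 0.0112;  (½·δp/p)² = (0.5×0.0600)² = 0.000900;  (−½·δd/d)² = (-0.5×0.0970)² = 0.00235;  (2·δa/a)² = (2×0.0150)² = 0.000900
δQ/Q = √(0.0457) = 0.214

21.4%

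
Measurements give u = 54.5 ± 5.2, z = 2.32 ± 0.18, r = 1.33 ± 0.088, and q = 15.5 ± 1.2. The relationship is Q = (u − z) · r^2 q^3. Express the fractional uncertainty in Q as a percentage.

28.5%

Let w = u − z = 52.2. δw = √(δu² + δz²) = √(27.0 + 0.0324) = 5.20, so δw/w = 0.0997.
Q is then a monomial in w, r, q:
δQ/Q = √((δw/w)² + (2·δr/r)² + (3·δq/q)²) = √(0.00994 + 0.0175 + 0.0539) = 0.285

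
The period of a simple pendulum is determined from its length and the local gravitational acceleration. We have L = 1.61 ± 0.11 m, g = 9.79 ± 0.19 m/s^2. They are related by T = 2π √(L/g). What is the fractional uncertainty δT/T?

T is a product of powers, so relative uncertainties combine in quadrature:
  (½·δL/L)² = (0.5×0.0683)² = 0.00117;  (−½·δg/g)² = (-0.5×0.0194)² = 9.42e-05
δT/T = √(0.00126) = 0.0355

0.0355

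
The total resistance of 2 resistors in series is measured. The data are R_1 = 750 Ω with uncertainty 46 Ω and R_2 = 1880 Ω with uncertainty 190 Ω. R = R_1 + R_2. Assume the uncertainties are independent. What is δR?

195 Ω

R is a linear combination, so absolute uncertainties add in quadrature:
  (δR_1)² = 2120;  (δR_2)² = 36100
δR = √(38200) = 195 Ω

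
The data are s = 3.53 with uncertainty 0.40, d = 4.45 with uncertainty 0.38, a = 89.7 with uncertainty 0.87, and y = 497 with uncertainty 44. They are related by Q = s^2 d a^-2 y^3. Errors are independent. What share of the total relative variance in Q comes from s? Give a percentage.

(δQ/Q)² = (2·δs/s)² + (1·δd/d)² + (-2·δa/a)² + (3·δy/y)²
  s term: (2×0.113)² = 0.0514
  d term: (1×0.0854)² = 0.00729
  a term: (-2×0.00970)² = 0.000376
  y term: (3×0.0885)² = 0.0705
Total = 0.130. Share from s = 0.0514/0.130 = 0.396.

39.6%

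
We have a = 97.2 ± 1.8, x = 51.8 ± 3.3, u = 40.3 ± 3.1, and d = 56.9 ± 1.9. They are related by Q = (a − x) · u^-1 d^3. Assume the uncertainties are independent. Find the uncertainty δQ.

Let w = a − x = 45.4. δw = √(δa² + δx²) = √(3.24 + 10.9) = 3.76, so δw/w = 0.0828.
Q is then a monomial in w, u, d:
δQ/Q = √((δw/w)² + (-1·δu/u)² + (3·δd/d)²) = √(0.00686 + 0.00592 + 0.0100) = 0.151
Q = 2.08e+05, so δQ = 0.151 × 2.08e+05 = 31300.

31300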